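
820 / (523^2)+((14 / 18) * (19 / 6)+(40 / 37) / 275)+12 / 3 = 194472673063 / 30058101810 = 6.47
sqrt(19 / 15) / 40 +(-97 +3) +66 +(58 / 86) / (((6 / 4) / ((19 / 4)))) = -6673 / 258 +sqrt(285) / 600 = -25.84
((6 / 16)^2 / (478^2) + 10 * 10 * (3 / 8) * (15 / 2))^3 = 69564056288694928990877016729 / 3126851826478980530176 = 22247314.60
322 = 322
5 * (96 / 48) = 10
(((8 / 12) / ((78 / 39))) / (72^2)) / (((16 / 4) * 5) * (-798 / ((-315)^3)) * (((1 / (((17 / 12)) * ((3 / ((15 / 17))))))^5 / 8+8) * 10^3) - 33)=-98783701122001 / 44421629760223146176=-0.00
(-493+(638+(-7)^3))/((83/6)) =-1188/83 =-14.31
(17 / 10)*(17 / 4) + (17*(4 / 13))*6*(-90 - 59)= -2427923 / 520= -4669.08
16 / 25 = 0.64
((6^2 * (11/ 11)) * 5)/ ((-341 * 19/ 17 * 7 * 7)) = -3060/ 317471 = -0.01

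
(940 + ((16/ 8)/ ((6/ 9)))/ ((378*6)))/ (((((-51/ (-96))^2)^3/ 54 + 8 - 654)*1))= -381522481774592/ 262194699555929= -1.46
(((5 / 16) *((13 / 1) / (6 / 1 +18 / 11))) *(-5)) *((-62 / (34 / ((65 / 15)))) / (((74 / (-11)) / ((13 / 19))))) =-206023675 / 96372864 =-2.14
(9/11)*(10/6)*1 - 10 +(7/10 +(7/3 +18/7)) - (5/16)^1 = -61799/18480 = -3.34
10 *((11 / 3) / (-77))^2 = 10 / 441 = 0.02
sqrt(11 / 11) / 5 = 1 / 5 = 0.20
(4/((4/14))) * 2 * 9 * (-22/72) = -77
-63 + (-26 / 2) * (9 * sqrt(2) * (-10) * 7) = -63 + 8190 * sqrt(2) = 11519.41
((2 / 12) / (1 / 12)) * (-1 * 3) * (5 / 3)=-10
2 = 2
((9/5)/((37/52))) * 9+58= 14942/185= 80.77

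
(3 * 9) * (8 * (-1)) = -216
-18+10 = -8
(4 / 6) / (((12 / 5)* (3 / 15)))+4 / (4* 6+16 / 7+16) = 494 / 333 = 1.48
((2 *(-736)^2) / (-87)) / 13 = -1083392 / 1131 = -957.91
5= 5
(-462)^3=-98611128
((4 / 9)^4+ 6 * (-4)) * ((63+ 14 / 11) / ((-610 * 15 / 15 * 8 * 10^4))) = 13893257 / 440243100000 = 0.00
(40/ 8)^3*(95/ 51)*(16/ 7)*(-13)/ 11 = -2470000/ 3927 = -628.98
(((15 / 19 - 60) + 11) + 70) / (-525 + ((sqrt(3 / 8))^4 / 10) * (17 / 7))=-618240 / 14895031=-0.04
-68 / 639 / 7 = -0.02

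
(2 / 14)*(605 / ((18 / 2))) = 605 / 63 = 9.60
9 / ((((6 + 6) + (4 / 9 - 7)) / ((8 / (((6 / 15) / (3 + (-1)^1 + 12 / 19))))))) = 81000 / 931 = 87.00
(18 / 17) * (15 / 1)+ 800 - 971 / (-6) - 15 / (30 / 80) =95647 / 102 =937.72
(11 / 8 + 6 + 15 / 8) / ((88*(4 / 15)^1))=555 / 1408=0.39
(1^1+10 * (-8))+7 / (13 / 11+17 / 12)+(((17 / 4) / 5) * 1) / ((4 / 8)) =-36557 / 490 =-74.61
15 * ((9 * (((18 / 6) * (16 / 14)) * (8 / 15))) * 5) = 8640 / 7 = 1234.29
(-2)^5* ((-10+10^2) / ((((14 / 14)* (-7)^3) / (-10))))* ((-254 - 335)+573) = 460800 / 343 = 1343.44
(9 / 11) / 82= 9 / 902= 0.01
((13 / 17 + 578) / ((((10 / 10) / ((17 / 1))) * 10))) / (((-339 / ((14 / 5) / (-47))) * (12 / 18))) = 68873 / 265550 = 0.26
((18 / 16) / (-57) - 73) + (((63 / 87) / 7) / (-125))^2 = -145847795507 / 1997375000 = -73.02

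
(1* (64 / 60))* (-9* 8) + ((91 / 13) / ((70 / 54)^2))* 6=-9066 / 175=-51.81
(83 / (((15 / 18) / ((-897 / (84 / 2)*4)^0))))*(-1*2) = -996 / 5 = -199.20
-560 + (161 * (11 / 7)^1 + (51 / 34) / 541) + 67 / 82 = -6791382 / 22181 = -306.18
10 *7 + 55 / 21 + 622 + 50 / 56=58423 / 84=695.51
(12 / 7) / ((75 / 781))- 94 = -13326 / 175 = -76.15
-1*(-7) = 7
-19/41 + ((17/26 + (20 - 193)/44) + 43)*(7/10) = 27.34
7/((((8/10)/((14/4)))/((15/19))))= 24.18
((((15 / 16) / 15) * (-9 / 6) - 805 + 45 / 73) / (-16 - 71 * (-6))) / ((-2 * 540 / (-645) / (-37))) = 2989901069 / 68958720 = 43.36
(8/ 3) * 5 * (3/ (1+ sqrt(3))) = -20+ 20 * sqrt(3) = 14.64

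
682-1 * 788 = -106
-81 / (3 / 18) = -486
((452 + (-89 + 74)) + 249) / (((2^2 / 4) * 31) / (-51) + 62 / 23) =804678 / 2449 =328.57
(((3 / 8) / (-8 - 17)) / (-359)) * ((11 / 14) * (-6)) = -99 / 502600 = -0.00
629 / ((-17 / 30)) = -1110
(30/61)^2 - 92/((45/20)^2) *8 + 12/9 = -43343728/301401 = -143.81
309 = 309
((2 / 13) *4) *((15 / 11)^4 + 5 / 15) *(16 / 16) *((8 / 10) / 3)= 5328512 / 8564985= 0.62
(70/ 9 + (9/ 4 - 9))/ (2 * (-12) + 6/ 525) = -6475/ 151128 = -0.04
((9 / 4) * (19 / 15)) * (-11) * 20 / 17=-627 / 17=-36.88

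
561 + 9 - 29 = 541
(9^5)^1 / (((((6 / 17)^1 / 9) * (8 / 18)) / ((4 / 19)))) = 27103491 / 38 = 713249.76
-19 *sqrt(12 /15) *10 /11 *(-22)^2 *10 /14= -16720 *sqrt(5) /7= -5341.01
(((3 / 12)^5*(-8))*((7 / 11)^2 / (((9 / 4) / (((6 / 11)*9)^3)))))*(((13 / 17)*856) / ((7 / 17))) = -42589638 / 161051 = -264.45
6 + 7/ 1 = 13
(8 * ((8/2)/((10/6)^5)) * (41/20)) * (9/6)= 119556/15625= 7.65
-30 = -30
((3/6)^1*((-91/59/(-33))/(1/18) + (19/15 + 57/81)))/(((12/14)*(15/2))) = 862204/3942675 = 0.22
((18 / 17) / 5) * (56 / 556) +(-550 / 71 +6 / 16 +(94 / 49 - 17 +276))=83382125019 / 328835080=253.57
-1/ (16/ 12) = -3/ 4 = -0.75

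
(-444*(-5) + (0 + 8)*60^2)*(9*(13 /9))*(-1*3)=-1209780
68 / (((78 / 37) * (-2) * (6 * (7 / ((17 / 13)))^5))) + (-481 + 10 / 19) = -13330504287836893 / 27744469171146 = -480.47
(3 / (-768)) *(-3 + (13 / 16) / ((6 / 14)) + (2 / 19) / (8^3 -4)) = 127865 / 29650944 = 0.00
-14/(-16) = 7/8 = 0.88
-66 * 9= -594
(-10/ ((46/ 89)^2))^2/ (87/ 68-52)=-26665452425/ 965171609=-27.63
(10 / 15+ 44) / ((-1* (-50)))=67 / 75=0.89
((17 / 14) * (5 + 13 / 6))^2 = 534361 / 7056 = 75.73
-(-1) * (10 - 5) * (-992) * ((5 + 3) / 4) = -9920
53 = 53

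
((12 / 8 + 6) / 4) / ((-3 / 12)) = -15 / 2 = -7.50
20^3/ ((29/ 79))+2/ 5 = 3160058/ 145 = 21793.50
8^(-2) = 1/64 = 0.02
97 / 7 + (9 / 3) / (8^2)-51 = -16619 / 448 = -37.10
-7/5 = -1.40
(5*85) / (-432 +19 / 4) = -1700 / 1709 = -0.99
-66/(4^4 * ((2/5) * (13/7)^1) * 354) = -385/392704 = -0.00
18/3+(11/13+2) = 115/13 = 8.85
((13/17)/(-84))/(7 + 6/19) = -247/198492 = -0.00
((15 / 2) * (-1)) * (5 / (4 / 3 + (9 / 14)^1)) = -1575 / 83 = -18.98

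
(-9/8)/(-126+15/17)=51/5672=0.01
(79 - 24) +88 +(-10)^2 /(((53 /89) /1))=16479 /53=310.92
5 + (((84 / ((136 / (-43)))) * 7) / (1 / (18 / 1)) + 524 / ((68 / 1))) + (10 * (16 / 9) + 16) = -504889 / 153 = -3299.93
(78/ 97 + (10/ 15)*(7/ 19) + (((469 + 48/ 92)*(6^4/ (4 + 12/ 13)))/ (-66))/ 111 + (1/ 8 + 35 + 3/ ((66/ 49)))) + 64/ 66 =1552714071/ 69009292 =22.50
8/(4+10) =4/7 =0.57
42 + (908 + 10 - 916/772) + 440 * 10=1034251/193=5358.81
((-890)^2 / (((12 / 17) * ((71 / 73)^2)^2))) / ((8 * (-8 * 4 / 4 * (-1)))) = 95600548458425 / 4879042752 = 19594.12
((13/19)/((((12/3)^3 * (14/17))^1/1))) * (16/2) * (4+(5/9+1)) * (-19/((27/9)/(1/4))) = -0.91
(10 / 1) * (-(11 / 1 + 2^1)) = -130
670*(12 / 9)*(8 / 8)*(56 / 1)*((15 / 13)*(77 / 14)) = 4127200 / 13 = 317476.92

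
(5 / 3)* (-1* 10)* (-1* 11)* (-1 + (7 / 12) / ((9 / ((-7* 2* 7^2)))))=-675125 / 81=-8334.88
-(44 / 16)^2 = -121 / 16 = -7.56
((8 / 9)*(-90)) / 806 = -40 / 403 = -0.10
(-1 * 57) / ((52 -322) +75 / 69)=1311 / 6185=0.21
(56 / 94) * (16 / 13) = 448 / 611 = 0.73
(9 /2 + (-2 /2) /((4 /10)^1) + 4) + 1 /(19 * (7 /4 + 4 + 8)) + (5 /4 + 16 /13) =461053 /54340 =8.48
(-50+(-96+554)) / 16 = 51 / 2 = 25.50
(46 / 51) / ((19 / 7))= 322 / 969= 0.33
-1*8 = -8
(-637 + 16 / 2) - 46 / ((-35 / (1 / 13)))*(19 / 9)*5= -627.93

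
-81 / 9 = -9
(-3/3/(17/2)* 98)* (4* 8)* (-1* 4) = 25088/17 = 1475.76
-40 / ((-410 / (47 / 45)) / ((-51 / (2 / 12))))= -6392 / 205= -31.18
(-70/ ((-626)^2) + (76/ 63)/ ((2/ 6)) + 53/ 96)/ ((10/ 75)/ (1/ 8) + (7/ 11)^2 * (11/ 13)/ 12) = 196335673105/ 51554422808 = 3.81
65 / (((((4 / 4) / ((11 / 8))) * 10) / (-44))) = -1573 / 4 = -393.25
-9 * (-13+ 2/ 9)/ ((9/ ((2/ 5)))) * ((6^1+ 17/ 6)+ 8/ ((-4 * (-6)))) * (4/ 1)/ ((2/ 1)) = 2530/ 27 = 93.70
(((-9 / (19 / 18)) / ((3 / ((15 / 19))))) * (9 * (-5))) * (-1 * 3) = -109350 / 361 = -302.91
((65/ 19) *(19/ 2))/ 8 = 65/ 16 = 4.06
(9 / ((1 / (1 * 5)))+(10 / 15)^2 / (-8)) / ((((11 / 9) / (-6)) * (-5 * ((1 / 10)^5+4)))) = 11.03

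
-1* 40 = -40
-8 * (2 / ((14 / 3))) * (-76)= 1824 / 7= 260.57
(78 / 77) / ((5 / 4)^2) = 1248 / 1925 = 0.65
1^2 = 1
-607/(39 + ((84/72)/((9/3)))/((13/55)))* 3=-426114/9511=-44.80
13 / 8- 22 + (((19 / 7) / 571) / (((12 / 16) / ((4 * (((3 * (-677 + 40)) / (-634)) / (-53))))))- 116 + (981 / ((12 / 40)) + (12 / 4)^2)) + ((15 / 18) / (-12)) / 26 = 56437670172415 / 17958790512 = 3142.62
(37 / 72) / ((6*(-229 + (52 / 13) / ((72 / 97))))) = -37 / 96600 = -0.00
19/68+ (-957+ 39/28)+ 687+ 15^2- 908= -113208/119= -951.33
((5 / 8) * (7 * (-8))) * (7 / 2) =-245 / 2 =-122.50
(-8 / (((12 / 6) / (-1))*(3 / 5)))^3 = 8000 / 27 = 296.30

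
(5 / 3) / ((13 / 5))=25 / 39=0.64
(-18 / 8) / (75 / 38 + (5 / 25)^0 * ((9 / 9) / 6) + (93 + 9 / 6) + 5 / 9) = -1539 / 66482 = -0.02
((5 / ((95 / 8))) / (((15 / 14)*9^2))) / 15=0.00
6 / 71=0.08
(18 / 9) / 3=2 / 3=0.67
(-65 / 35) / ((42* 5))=-13 / 1470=-0.01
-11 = -11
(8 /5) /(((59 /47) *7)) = 376 /2065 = 0.18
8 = 8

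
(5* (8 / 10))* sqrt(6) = 4* sqrt(6) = 9.80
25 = 25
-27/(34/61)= -1647/34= -48.44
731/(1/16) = 11696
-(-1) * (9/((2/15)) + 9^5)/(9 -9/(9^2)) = 1064097/160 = 6650.61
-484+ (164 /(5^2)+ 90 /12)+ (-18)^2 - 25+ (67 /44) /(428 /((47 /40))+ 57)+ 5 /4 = -923895704 /5444725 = -169.69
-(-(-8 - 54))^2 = -3844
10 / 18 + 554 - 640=-769 / 9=-85.44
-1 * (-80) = 80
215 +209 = 424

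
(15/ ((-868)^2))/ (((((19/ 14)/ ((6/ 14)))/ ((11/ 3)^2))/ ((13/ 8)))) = 7865/ 57260224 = 0.00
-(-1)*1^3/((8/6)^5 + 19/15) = 1215/6659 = 0.18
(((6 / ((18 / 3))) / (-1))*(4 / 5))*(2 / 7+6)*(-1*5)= 176 / 7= 25.14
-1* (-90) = 90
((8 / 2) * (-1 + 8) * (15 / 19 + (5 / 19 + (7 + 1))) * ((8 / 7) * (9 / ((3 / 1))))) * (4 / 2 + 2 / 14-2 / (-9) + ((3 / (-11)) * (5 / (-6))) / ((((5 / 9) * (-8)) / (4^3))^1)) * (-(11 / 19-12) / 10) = -53661248 / 59565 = -900.89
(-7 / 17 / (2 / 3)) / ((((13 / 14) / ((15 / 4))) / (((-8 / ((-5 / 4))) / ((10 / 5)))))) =-1764 / 221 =-7.98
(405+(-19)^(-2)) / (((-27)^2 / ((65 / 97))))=9503390 / 25527393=0.37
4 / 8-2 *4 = -15 / 2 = -7.50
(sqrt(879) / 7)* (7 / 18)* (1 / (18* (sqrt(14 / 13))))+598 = sqrt(159978) / 4536+598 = 598.09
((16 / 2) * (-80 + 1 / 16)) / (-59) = 1279 / 118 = 10.84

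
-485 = -485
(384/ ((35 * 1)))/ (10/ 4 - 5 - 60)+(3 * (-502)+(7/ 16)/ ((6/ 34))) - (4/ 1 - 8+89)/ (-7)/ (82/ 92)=-12829525799/ 8610000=-1490.07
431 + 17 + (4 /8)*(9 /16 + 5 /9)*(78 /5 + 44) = 346549 /720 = 481.32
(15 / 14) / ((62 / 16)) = 60 / 217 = 0.28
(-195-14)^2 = 43681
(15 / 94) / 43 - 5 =-20195 / 4042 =-5.00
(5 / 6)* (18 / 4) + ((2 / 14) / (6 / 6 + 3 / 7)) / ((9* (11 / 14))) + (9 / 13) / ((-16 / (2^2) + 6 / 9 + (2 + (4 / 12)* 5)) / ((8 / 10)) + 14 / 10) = 11630101 / 2805660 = 4.15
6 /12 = 1 /2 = 0.50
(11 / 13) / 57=11 / 741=0.01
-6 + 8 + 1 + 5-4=4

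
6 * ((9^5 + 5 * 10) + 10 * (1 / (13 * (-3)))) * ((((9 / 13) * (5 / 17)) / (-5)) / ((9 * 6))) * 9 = -2406.74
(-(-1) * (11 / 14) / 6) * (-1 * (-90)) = 165 / 14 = 11.79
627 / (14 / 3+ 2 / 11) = 20691 / 160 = 129.32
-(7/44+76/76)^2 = -2601/1936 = -1.34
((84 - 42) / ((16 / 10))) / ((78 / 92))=805 / 26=30.96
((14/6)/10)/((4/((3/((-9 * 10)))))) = -7/3600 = -0.00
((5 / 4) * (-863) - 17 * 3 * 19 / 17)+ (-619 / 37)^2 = -4686723 / 5476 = -855.87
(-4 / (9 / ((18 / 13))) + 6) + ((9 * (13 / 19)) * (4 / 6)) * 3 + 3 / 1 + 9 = 7336 / 247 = 29.70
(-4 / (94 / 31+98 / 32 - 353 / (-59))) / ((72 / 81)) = -43896 / 117815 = -0.37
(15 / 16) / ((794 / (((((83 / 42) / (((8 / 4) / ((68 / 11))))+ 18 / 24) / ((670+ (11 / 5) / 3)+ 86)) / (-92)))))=-475275 / 4086139154944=-0.00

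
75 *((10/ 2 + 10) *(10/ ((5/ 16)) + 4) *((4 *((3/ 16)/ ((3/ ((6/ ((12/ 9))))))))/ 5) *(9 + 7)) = 145800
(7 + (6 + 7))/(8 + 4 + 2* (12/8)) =1.33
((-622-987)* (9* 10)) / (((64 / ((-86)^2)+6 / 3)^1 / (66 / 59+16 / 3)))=-16987484110 / 36521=-465142.91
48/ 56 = 0.86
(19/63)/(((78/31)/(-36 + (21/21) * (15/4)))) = -25327/6552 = -3.87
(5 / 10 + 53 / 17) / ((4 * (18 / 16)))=41 / 51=0.80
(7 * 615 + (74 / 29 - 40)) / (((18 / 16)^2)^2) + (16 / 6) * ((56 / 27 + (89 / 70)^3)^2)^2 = 275147745650050368442705361225069 / 79994624186329720875000000000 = 3439.58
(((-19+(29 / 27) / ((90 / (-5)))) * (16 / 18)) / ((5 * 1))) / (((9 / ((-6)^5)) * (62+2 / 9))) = 74104 / 1575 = 47.05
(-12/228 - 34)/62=-647/1178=-0.55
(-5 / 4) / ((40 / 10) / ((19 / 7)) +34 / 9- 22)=855 / 11456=0.07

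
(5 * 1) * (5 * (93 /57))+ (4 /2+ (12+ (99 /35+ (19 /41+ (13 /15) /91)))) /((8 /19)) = 53579363 /654360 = 81.88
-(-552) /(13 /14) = 7728 /13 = 594.46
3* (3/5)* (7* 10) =126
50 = 50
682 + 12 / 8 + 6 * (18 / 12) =1385 / 2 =692.50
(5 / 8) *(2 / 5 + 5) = 3.38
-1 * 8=-8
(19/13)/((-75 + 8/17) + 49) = -323/5642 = -0.06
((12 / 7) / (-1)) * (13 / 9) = -52 / 21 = -2.48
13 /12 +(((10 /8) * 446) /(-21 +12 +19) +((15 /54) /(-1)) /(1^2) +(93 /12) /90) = 6797 /120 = 56.64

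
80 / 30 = 8 / 3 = 2.67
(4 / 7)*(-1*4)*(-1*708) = 11328 / 7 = 1618.29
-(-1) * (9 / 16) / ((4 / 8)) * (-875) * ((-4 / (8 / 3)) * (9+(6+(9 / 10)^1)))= 751275 / 32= 23477.34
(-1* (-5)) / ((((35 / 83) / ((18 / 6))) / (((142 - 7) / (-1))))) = -33615 / 7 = -4802.14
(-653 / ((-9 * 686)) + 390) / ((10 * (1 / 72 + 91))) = 4817026 / 11238395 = 0.43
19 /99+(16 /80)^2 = 574 /2475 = 0.23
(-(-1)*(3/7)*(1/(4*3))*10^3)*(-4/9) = -1000/63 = -15.87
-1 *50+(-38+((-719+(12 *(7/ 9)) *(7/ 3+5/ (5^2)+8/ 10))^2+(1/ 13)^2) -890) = 6464125528/ 13689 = 472213.13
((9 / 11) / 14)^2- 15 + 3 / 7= -345495 / 23716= -14.57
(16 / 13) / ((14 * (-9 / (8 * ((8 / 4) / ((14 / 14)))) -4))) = -128 / 6643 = -0.02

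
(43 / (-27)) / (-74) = 43 / 1998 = 0.02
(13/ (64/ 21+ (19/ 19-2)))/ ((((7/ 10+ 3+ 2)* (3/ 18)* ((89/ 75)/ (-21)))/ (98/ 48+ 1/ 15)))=-249.34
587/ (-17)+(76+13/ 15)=10796/ 255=42.34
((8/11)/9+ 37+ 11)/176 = 595/2178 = 0.27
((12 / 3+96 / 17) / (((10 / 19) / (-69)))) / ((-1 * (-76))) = -16.64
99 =99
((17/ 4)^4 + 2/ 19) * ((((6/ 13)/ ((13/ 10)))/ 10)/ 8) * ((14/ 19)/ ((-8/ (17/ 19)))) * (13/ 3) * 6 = -566705727/ 182614016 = -3.10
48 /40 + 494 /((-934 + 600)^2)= 1.20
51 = 51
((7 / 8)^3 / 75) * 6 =343 / 6400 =0.05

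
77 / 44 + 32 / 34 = 183 / 68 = 2.69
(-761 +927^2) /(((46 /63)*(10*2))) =6761223 /115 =58793.24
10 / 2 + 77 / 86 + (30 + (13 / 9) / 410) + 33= 5466092 / 79335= 68.90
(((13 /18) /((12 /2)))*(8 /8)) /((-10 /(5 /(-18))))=13 /3888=0.00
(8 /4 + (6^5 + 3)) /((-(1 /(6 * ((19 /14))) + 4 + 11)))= -443517 /862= -514.52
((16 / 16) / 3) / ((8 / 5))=5 / 24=0.21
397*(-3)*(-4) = 4764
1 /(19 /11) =11 /19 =0.58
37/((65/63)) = 2331/65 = 35.86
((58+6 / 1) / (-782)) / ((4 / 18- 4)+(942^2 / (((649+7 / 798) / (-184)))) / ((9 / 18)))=10654128 / 65500860813605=0.00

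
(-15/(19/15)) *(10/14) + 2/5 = -5359/665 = -8.06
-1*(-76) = 76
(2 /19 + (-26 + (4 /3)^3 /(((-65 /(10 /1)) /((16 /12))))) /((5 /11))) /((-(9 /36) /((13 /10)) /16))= 37238272 /7695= 4839.28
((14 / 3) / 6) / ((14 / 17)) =17 / 18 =0.94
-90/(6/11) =-165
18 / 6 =3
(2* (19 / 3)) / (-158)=-19 / 237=-0.08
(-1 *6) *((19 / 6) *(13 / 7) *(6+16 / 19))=-1690 / 7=-241.43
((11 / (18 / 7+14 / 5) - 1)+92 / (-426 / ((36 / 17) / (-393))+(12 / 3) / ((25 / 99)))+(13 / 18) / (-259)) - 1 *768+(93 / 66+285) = -9158664393469615 / 19058924428236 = -480.54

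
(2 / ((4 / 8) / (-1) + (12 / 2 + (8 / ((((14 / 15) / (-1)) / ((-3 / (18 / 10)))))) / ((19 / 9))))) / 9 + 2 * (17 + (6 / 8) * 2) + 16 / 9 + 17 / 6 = 815017 / 19578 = 41.63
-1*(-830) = 830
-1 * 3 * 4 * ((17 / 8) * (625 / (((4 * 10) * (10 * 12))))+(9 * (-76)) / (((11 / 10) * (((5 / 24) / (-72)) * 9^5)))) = -5359411 / 114048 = -46.99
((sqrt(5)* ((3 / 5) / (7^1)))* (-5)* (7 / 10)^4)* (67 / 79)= -68943* sqrt(5) / 790000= -0.20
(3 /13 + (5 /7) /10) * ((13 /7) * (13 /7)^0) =55 /98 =0.56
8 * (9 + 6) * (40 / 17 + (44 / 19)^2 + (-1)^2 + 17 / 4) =9548550 / 6137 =1555.90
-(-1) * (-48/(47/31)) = -1488/47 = -31.66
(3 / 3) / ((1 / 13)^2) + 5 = 174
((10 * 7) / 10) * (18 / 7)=18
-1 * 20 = -20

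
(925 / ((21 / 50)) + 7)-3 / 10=463907 / 210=2209.08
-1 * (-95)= 95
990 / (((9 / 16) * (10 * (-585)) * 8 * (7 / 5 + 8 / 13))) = -22 / 1179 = -0.02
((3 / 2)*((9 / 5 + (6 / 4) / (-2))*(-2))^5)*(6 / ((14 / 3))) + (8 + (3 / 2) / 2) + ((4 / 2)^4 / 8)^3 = -62.01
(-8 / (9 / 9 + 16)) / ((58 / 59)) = -236 / 493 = -0.48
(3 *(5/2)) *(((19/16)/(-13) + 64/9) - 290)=-2648695/1248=-2122.35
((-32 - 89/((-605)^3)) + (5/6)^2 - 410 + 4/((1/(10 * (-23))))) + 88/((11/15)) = -9895718297671/7972024500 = -1241.31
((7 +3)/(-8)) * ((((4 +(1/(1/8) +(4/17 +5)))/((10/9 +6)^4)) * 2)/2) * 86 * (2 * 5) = -7.25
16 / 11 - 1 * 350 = -3834 / 11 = -348.55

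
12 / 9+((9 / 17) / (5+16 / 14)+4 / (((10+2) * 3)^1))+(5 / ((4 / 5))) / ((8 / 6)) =654545 / 105264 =6.22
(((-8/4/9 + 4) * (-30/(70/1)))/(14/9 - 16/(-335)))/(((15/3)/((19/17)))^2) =-72561/1438115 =-0.05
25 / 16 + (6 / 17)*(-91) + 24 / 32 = -8107 / 272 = -29.81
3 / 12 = 1 / 4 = 0.25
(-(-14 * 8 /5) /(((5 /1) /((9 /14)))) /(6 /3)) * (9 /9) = 36 /25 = 1.44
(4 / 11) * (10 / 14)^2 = 100 / 539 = 0.19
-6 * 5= -30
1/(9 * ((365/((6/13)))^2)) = 4/22515025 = 0.00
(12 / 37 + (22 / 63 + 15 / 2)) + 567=575.17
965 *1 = 965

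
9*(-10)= -90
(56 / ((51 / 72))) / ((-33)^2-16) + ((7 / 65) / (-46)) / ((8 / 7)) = 31254671 / 436324720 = 0.07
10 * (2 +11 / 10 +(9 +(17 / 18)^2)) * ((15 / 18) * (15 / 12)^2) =2630875 / 15552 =169.17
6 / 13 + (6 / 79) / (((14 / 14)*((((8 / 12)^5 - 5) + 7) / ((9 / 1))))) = 208059 / 265993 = 0.78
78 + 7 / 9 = 709 / 9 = 78.78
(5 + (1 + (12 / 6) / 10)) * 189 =5859 / 5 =1171.80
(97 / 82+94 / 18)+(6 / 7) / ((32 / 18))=142319 / 20664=6.89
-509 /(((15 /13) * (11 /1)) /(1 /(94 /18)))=-19851 /2585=-7.68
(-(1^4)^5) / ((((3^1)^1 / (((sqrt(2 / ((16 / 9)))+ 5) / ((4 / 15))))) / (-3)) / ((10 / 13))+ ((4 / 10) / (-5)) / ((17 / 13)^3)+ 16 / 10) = -19341009188025 / 28846460761438+ 70602389325 * sqrt(2) / 14423230380719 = -0.66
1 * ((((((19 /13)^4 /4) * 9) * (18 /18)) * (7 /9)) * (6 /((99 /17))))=15508199 /1885026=8.23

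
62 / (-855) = -62 / 855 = -0.07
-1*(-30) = 30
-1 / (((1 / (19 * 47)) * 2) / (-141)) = 125913 / 2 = 62956.50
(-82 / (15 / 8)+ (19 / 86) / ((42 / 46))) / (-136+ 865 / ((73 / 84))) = -9556357 / 188823320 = -0.05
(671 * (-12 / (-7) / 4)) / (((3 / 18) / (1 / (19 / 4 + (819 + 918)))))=0.99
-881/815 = -1.08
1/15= 0.07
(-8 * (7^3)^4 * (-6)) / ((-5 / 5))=-664381785648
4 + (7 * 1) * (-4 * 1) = -24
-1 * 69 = -69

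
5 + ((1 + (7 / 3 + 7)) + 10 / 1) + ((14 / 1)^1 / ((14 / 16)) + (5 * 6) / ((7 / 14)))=304 / 3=101.33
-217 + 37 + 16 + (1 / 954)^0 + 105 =-58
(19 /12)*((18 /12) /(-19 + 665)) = 1 /272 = 0.00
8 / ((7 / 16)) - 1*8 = 72 / 7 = 10.29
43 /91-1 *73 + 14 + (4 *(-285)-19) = -110795 /91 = -1217.53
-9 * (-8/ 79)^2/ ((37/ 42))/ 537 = -8064/ 41334143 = -0.00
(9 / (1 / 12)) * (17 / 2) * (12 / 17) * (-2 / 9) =-144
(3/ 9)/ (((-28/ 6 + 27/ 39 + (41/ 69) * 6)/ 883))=-264017/ 367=-719.39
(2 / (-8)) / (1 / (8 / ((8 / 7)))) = -7 / 4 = -1.75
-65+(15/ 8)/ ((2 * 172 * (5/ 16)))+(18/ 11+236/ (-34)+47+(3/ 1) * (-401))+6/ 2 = -39345815/ 32164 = -1223.29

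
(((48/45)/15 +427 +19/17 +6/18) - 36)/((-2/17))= -1501397/450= -3336.44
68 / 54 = 34 / 27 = 1.26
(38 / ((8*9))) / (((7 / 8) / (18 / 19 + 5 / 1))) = 226 / 63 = 3.59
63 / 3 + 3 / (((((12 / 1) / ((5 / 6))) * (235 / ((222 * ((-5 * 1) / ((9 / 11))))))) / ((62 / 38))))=612023 / 32148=19.04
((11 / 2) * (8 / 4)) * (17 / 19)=187 / 19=9.84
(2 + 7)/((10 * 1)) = 9/10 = 0.90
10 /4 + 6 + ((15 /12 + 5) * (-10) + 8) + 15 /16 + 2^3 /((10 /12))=-2837 /80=-35.46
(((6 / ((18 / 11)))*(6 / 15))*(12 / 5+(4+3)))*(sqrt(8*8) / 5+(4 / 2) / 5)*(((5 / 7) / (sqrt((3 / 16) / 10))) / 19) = 8272*sqrt(30) / 5985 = 7.57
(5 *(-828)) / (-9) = 460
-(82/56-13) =323/28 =11.54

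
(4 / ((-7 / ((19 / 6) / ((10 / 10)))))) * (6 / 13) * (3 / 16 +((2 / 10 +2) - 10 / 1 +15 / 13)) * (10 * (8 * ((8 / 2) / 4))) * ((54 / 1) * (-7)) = -27566568 / 169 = -163115.79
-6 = -6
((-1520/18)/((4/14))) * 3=-2660/3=-886.67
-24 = -24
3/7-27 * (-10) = 1893/7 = 270.43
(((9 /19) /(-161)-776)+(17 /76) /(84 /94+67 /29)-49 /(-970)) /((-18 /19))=2234178707179 /2727977560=818.99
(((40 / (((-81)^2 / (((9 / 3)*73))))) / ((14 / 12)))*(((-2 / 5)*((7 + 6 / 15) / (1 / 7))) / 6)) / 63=-43216 / 688905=-0.06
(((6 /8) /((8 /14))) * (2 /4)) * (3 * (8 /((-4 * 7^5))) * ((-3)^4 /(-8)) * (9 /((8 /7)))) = 6561 /351232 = 0.02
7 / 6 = 1.17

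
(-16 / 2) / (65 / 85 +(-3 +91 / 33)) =-4488 / 293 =-15.32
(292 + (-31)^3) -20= -29519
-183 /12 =-15.25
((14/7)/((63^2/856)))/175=0.00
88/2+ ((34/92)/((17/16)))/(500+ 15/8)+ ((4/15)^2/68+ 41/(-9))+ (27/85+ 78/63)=6758586224/164835825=41.00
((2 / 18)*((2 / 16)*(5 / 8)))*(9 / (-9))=-5 / 576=-0.01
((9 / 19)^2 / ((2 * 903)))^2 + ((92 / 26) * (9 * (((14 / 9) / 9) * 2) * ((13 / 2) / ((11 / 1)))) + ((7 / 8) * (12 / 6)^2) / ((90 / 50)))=39506934505837 / 4675656316716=8.45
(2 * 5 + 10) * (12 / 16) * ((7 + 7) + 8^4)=61650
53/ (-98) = -53/ 98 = -0.54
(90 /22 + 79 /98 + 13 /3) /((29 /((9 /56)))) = 89553 /1750672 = 0.05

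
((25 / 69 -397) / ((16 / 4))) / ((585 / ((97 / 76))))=-0.22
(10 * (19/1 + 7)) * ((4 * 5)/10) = 520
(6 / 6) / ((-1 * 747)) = -1 / 747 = -0.00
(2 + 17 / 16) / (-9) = -49 / 144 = -0.34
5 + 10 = 15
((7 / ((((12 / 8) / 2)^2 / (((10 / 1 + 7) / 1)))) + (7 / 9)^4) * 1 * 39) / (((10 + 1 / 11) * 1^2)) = 198829631 / 242757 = 819.05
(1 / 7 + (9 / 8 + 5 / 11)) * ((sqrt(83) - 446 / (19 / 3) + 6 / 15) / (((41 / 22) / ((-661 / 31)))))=1166296823 / 845215 - 701321 * sqrt(83) / 35588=1200.35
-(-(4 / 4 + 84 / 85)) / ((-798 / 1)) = -169 / 67830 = -0.00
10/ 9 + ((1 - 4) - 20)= -197/ 9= -21.89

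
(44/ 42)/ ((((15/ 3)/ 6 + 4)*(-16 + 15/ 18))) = -264/ 18473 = -0.01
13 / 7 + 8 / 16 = 33 / 14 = 2.36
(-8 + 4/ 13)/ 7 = -100/ 91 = -1.10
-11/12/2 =-11/24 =-0.46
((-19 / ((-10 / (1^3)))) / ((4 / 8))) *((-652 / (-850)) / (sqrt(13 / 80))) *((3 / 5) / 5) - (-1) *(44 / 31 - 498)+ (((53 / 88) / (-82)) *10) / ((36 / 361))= -2002461487 / 4026528+ 74328 *sqrt(65) / 690625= -496.45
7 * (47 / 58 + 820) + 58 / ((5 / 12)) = 1706613 / 290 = 5884.87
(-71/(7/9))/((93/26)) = -25.52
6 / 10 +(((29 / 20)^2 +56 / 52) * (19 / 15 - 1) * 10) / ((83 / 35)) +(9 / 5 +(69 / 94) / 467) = 707745066 / 118414855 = 5.98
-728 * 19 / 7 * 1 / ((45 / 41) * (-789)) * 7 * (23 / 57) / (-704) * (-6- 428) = 3.97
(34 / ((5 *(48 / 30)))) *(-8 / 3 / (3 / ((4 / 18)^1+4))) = -15.95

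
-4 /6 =-2 /3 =-0.67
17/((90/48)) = 136/15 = 9.07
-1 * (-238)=238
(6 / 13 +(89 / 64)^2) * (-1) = -127549 / 53248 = -2.40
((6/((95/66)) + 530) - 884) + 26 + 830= 48086/95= 506.17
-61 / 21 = -2.90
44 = 44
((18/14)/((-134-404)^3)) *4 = -9/272511526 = -0.00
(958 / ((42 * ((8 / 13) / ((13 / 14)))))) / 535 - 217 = -272974489 / 1258320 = -216.94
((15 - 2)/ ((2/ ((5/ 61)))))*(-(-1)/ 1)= 65/ 122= 0.53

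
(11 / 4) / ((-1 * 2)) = -11 / 8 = -1.38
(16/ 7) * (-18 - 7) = -400/ 7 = -57.14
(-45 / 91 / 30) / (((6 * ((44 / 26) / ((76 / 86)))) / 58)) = -551 / 6622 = -0.08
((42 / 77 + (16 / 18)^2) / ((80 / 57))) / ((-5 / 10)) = -2261 / 1188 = -1.90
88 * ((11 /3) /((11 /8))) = 704 /3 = 234.67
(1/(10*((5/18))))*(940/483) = 564/805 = 0.70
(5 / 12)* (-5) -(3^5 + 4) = -2989 / 12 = -249.08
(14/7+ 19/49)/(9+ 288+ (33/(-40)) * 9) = 40/4851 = 0.01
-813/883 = -0.92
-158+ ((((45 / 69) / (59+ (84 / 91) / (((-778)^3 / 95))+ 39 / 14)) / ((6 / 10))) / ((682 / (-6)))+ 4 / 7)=-572100726054094421 / 3634030077376391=-157.43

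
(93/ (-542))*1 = -93/ 542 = -0.17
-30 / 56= -15 / 28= -0.54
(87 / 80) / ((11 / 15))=261 / 176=1.48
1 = 1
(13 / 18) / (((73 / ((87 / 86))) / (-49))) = -18473 / 37668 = -0.49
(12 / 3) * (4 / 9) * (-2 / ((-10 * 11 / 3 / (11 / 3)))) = 16 / 45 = 0.36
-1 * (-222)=222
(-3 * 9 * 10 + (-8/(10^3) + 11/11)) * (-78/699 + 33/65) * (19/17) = -225454418/1893125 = -119.09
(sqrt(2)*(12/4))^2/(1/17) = 306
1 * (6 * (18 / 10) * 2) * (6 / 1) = 648 / 5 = 129.60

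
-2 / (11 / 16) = -32 / 11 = -2.91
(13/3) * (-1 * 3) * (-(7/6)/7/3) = 13/18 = 0.72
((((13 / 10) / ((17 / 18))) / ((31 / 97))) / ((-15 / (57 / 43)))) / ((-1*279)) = 23959 / 17562275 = 0.00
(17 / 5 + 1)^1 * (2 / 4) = 11 / 5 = 2.20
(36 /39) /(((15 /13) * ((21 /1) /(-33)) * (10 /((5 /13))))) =-22 /455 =-0.05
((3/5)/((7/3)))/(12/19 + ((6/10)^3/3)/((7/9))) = 1425/4013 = 0.36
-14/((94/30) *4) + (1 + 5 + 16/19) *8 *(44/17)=4267525/30362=140.55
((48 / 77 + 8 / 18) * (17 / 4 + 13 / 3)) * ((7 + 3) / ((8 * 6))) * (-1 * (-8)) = 95275 / 6237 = 15.28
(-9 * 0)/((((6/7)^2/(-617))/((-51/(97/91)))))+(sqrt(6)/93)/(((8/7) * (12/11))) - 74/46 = -37/23+77 * sqrt(6)/8928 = -1.59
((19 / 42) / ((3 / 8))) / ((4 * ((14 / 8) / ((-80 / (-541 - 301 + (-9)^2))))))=6080 / 335601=0.02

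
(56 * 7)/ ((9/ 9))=392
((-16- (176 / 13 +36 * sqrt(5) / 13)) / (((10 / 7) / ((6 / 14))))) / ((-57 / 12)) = 216 * sqrt(5) / 1235 +2304 / 1235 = 2.26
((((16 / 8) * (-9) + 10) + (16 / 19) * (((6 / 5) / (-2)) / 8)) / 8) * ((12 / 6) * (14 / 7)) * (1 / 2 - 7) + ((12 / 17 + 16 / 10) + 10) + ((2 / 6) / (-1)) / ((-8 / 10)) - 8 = 599381 / 19380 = 30.93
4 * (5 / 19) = 20 / 19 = 1.05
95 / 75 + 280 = 4219 / 15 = 281.27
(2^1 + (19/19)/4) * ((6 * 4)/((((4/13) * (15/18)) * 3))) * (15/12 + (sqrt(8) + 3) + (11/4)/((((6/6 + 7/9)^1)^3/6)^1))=702 * sqrt(2)/5 + 20664423/40960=703.06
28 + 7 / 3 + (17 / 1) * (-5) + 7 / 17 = -2767 / 51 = -54.25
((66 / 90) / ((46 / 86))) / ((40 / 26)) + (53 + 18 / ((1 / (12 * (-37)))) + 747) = -49618651 / 6900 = -7191.11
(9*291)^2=6859161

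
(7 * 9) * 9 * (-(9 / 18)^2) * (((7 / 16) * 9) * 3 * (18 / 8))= -964467 / 256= -3767.45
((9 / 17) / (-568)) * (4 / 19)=-9 / 45866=-0.00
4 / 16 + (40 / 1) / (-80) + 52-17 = 139 / 4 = 34.75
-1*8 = -8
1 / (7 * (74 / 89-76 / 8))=-178 / 10801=-0.02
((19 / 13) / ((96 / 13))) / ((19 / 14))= 0.15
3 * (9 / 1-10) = -3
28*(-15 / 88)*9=-945 / 22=-42.95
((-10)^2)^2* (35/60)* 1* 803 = 14052500/3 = 4684166.67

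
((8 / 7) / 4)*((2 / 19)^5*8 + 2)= 9904908 / 17332693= 0.57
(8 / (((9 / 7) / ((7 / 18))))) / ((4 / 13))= 637 / 81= 7.86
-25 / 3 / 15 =-5 / 9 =-0.56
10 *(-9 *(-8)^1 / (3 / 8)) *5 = 9600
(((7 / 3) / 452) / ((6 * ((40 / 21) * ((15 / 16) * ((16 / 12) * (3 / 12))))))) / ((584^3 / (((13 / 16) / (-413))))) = -91 / 6373973210726400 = -0.00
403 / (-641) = -403 / 641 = -0.63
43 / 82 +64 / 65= 8043 / 5330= 1.51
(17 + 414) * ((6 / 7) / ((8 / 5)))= 6465 / 28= 230.89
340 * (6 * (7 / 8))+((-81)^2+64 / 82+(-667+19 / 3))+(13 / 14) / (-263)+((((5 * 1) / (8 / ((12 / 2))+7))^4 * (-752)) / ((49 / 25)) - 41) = 601972713749 / 79255050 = 7595.39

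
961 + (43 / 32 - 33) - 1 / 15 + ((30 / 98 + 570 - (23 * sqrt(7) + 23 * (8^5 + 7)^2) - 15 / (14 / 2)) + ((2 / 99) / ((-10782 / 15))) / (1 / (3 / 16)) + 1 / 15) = -2297318901189196099 / 92983968 - 23 * sqrt(7) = -24706612938.35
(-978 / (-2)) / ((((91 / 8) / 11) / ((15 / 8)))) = 80685 / 91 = 886.65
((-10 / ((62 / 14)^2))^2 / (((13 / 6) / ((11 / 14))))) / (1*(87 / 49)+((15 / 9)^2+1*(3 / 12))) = 1996671600 / 101724914629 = 0.02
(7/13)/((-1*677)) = -7/8801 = -0.00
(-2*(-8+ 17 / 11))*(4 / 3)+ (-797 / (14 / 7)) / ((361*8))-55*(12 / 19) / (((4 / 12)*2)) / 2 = -1711373 / 190608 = -8.98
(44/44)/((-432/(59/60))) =-59/25920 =-0.00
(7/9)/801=7/7209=0.00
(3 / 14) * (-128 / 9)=-64 / 21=-3.05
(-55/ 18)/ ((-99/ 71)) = 355/ 162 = 2.19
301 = 301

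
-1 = -1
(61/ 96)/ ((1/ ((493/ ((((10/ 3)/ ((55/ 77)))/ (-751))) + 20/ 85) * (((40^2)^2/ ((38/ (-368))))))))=8477414019520000/ 6783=1249803039882.06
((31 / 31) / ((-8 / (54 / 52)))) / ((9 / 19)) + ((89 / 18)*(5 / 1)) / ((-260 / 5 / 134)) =-119773 / 1872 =-63.98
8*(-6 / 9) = -16 / 3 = -5.33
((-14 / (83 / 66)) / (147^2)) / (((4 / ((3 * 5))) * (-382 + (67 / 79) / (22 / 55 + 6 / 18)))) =47795 / 9421900957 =0.00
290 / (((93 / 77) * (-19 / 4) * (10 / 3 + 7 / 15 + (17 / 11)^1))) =-350900 / 37107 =-9.46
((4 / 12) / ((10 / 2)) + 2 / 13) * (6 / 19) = 86 / 1235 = 0.07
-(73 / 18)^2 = -5329 / 324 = -16.45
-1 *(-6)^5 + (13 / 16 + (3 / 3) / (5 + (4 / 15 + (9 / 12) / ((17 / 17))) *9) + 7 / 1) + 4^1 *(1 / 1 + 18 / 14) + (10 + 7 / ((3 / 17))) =745745963 / 95088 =7842.69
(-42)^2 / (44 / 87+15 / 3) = 320.39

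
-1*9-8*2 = -25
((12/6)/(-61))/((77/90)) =-180/4697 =-0.04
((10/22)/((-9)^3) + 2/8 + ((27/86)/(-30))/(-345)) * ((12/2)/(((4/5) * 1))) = 49449833/26435970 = 1.87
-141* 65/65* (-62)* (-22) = -192324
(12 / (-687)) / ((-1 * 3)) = 4 / 687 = 0.01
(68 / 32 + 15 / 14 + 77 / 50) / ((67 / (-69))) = -457539 / 93800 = -4.88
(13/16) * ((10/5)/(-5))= -13/40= -0.32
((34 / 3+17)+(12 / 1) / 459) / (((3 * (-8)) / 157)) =-681223 / 3672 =-185.52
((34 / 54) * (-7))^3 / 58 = -1685159 / 1141614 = -1.48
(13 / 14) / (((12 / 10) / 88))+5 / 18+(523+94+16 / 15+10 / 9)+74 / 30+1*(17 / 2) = 220033 / 315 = 698.52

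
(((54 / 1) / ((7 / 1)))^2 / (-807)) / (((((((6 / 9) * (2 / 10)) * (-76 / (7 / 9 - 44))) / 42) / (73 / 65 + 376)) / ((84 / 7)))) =-27805684212 / 465101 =-59784.18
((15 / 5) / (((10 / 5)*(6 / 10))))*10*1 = 25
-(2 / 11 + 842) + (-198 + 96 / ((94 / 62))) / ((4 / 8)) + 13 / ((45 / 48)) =-8512484 / 7755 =-1097.68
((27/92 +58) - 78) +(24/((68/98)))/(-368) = -7742/391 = -19.80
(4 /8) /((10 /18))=9 /10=0.90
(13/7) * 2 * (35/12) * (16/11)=520/33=15.76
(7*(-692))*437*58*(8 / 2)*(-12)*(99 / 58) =10059166656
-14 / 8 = -1.75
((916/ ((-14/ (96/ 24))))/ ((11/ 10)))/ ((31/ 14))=-36640/ 341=-107.45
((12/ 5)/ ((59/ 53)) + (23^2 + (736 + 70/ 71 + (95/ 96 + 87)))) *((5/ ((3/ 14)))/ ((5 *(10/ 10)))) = 19087604137/ 3016080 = 6328.61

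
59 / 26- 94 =-2385 / 26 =-91.73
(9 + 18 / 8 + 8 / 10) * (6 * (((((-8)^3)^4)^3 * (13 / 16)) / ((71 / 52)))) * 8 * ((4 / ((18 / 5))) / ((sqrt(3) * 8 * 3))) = 3304329042988515538787790390512582656 * sqrt(3) / 1917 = 2985532492113486590291537000000000.00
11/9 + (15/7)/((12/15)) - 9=-1285/252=-5.10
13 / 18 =0.72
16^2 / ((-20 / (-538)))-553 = 31667 / 5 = 6333.40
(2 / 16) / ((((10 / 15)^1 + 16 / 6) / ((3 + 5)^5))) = 6144 / 5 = 1228.80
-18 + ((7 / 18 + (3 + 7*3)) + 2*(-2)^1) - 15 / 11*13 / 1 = -15.34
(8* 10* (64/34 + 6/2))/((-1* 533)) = -6640/9061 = -0.73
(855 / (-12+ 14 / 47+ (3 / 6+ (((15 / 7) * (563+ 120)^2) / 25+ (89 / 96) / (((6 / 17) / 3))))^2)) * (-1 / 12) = -151224192000 / 3394748932894504727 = -0.00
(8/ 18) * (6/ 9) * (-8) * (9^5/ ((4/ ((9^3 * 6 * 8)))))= -1224440064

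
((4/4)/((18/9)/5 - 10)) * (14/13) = -35/312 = -0.11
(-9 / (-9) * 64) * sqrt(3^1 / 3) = 64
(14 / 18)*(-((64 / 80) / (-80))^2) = -7 / 90000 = -0.00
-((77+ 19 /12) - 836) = 9089 /12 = 757.42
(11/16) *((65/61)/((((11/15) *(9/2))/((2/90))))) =65/13176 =0.00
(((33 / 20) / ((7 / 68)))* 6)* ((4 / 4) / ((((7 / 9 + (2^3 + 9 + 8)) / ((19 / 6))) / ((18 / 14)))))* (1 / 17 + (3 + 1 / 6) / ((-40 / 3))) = -12341241 / 4547200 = -2.71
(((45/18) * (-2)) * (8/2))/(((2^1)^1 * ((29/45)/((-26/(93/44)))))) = 171600/899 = 190.88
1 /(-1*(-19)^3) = 1 /6859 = 0.00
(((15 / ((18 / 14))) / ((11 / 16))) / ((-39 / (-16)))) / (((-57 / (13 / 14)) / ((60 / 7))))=-12800 / 13167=-0.97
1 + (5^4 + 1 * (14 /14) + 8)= 635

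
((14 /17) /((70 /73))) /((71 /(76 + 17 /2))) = 12337 /12070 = 1.02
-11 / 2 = -5.50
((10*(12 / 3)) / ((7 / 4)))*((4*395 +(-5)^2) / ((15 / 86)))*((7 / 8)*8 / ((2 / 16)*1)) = 11778560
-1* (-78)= 78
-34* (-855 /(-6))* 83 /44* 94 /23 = -18900345 /506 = -37352.46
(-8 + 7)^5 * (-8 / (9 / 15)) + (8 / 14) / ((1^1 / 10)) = 400 / 21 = 19.05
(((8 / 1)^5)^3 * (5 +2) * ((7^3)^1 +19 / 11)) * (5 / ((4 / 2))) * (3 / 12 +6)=14592718323843072000 / 11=1326610756713006545.45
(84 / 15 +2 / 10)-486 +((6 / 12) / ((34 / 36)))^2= -693484 / 1445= -479.92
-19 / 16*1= -1.19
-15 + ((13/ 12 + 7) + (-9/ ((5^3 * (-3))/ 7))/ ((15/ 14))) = -50699/ 7500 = -6.76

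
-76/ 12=-6.33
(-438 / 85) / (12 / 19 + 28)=-0.18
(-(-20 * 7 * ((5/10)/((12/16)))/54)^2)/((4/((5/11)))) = -24500/72171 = -0.34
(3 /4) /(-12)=-1 /16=-0.06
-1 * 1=-1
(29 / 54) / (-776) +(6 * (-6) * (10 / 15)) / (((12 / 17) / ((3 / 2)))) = -2137133 / 41904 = -51.00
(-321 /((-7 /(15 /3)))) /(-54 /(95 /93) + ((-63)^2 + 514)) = 152475 /2946041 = 0.05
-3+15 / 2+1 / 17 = 155 / 34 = 4.56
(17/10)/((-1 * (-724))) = 0.00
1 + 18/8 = 13/4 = 3.25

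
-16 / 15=-1.07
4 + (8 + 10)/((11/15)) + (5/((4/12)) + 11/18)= 44.16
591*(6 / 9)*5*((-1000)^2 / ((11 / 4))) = 7880000000 / 11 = 716363636.36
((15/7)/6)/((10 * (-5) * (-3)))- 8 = -3359/420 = -8.00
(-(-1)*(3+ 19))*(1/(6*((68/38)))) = 209/102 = 2.05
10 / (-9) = -10 / 9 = -1.11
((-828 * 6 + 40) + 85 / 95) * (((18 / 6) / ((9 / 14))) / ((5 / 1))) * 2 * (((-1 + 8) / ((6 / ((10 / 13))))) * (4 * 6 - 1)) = -189840.94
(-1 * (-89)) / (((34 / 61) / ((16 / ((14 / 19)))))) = 412604 / 119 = 3467.26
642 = 642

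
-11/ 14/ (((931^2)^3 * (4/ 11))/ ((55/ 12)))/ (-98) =6655/ 42883817056696069398336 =0.00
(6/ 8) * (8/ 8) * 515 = 1545/ 4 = 386.25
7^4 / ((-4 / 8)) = -4802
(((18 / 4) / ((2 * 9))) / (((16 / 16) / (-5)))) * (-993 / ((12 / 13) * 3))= 21515 / 48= 448.23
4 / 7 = 0.57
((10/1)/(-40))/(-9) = 1/36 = 0.03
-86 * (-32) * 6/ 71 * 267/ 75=1469568/ 1775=827.93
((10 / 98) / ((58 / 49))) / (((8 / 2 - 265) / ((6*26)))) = -130 / 2523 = -0.05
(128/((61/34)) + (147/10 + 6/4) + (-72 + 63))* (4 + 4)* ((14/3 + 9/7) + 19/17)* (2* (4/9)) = 3869756416/979965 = 3948.87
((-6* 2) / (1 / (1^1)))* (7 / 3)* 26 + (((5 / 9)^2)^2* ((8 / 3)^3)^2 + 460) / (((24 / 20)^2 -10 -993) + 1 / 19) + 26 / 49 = -20290402348684471 / 27872852289849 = -727.96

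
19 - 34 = -15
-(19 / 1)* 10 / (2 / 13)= -1235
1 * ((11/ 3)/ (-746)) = -11/ 2238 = -0.00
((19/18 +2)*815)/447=5.57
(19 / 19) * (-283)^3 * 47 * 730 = -777642565970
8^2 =64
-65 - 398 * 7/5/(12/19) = -28417/30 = -947.23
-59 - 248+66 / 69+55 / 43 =-304.76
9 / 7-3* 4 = -75 / 7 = -10.71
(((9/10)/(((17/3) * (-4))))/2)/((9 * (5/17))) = -3/400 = -0.01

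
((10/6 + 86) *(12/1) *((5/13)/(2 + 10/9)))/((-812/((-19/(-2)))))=-224865/147784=-1.52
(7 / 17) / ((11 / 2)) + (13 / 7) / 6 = 3019 / 7854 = 0.38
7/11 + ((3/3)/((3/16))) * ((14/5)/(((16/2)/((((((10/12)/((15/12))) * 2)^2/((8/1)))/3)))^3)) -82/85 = -36254777/110421630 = -0.33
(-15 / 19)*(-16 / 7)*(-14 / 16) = -30 / 19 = -1.58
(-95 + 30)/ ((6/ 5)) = -325/ 6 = -54.17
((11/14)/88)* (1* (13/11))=13/1232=0.01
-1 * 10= -10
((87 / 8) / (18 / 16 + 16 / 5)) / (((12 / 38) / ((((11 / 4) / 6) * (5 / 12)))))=1.52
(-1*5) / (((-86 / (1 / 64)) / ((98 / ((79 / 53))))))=12985 / 217408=0.06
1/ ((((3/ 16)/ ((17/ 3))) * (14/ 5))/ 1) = 680/ 63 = 10.79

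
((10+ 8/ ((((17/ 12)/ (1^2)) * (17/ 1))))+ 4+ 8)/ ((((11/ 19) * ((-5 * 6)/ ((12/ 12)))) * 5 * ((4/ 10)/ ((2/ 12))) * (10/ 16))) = -0.17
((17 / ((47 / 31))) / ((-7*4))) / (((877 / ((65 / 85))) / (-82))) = 16523 / 577066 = 0.03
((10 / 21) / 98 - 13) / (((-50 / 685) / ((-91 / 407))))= -11907766 / 299145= -39.81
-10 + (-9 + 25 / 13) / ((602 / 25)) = -10.29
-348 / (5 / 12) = -4176 / 5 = -835.20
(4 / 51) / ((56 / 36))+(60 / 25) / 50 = 1464 / 14875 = 0.10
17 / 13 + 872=11353 / 13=873.31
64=64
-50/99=-0.51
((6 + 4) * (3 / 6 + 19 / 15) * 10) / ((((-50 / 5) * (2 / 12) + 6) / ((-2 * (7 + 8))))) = -15900 / 13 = -1223.08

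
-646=-646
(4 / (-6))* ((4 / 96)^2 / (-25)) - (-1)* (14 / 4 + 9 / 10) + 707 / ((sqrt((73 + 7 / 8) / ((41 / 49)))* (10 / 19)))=95041 / 21600 + 1919* sqrt(48462) / 2955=147.36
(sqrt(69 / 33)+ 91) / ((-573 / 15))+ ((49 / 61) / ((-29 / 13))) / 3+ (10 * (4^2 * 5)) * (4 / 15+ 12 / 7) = 11226858656 / 7095459 - 5 * sqrt(253) / 2101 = 1582.22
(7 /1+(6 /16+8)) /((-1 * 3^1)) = -41 /8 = -5.12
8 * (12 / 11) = 96 / 11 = 8.73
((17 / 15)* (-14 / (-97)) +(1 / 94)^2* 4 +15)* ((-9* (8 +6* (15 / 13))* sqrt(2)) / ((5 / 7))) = -2047022124* sqrt(2) / 717925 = -4032.35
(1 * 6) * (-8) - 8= -56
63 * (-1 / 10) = -63 / 10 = -6.30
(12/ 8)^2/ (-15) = -3/ 20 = -0.15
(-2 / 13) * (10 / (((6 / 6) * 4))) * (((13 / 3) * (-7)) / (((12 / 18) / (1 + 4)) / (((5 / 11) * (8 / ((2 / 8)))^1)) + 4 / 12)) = 14000 / 411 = 34.06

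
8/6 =4/3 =1.33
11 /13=0.85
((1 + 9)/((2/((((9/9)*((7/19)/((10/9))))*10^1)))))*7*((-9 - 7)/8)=-232.11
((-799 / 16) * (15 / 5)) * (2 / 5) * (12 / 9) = -799 / 10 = -79.90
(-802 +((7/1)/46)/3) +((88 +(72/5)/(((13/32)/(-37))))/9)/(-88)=-800.40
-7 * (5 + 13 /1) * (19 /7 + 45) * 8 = -48096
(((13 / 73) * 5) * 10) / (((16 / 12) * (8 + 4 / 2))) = 195 / 292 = 0.67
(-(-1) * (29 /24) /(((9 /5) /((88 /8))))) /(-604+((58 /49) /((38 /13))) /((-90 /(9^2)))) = -7424725 /607676364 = -0.01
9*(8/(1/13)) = 936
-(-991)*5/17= 4955/17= 291.47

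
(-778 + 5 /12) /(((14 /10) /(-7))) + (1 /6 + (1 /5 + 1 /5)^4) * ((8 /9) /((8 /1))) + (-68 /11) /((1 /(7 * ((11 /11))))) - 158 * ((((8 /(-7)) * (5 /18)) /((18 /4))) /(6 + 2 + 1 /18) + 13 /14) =3699.33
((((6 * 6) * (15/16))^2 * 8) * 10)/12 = 30375/4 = 7593.75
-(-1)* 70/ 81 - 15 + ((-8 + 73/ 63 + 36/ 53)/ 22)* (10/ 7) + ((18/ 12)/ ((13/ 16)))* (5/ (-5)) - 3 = -583033571/ 30081051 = -19.38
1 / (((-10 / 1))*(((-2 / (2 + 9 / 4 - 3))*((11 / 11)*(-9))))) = -1 / 144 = -0.01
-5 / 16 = -0.31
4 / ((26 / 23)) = 46 / 13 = 3.54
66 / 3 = 22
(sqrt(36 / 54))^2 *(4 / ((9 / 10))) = 80 / 27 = 2.96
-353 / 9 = -39.22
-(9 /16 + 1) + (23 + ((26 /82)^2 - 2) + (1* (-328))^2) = 2894104759 /26896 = 107603.54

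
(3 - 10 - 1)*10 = -80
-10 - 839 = -849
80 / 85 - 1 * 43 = -715 / 17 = -42.06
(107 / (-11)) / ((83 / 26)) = -2782 / 913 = -3.05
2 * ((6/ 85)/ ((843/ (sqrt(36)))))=24/ 23885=0.00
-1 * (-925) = 925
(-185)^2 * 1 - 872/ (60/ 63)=166547/ 5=33309.40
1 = 1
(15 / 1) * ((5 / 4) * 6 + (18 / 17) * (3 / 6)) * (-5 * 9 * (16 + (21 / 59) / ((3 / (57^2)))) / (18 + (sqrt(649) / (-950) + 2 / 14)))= -120110.86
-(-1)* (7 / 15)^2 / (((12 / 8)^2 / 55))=2156 / 405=5.32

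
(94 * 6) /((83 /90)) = 50760 /83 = 611.57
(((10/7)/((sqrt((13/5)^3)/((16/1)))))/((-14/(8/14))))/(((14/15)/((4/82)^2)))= -48000 * sqrt(65)/682097689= -0.00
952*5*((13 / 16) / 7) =1105 / 2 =552.50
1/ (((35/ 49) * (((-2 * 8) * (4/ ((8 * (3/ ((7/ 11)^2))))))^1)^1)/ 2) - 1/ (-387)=-140341/ 54180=-2.59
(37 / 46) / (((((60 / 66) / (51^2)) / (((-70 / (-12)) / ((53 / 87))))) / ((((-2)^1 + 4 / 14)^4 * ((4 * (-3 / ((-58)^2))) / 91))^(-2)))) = 806208525175445891407909 / 4193181499392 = 192266546366.37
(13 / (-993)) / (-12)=13 / 11916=0.00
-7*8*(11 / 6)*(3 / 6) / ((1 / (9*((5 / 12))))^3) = -86625 / 32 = -2707.03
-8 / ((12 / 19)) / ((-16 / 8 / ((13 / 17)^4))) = 542659 / 250563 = 2.17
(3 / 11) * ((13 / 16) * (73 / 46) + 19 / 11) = 73269 / 89056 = 0.82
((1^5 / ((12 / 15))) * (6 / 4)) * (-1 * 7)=-105 / 8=-13.12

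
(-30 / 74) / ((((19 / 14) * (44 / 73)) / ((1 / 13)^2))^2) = -3916815 / 184640810068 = -0.00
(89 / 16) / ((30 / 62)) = 2759 / 240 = 11.50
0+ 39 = 39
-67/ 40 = -1.68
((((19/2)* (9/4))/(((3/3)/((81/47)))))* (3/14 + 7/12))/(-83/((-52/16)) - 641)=-0.05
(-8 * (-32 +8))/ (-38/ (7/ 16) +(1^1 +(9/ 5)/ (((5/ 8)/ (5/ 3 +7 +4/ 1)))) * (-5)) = -0.70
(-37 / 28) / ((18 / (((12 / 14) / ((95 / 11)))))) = -407 / 55860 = -0.01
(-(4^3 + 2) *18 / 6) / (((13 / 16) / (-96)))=23394.46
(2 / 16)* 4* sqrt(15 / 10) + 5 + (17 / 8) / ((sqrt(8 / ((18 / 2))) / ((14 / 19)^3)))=6.51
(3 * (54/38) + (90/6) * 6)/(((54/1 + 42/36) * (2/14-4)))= -2786/6289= -0.44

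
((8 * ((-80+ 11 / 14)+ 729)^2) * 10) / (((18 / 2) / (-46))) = -76134976280 / 441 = -172641669.57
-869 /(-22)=79 /2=39.50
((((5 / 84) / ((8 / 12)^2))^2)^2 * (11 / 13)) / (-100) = -22275 / 8182300672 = -0.00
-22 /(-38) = 11 /19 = 0.58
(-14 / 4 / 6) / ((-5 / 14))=49 / 30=1.63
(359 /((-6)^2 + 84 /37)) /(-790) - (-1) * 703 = 786390637 /1118640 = 702.99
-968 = -968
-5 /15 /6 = -1 /18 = -0.06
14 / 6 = 7 / 3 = 2.33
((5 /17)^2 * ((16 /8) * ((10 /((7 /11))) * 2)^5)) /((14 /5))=64420400000000 /34000561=1894686.38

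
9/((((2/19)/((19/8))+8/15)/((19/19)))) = 48735/3128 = 15.58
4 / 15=0.27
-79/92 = -0.86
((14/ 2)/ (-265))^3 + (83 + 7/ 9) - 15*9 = -8579040212/ 167486625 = -51.22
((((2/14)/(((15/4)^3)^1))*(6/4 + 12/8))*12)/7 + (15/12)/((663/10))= 88759/2707250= 0.03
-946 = -946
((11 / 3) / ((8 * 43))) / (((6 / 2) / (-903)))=-77 / 24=-3.21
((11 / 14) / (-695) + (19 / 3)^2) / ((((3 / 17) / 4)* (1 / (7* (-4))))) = -25456.47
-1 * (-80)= 80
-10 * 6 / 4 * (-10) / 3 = 50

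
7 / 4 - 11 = -37 / 4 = -9.25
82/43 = 1.91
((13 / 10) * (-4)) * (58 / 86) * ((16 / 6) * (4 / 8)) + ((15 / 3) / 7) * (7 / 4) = -8839 / 2580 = -3.43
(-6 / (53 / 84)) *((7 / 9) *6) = -2352 / 53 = -44.38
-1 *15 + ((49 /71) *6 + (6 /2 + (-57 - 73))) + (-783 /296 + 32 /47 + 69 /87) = -139.03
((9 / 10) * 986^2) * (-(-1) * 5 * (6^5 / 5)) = 34019082432 / 5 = 6803816486.40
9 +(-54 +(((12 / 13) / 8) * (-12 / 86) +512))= 261044 / 559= 466.98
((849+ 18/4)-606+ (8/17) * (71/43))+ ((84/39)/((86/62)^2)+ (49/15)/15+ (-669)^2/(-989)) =-858231458659/4229310150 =-202.92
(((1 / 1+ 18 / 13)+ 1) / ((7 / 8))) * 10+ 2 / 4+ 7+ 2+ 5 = 9679 / 182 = 53.18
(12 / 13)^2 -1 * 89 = -14897 / 169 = -88.15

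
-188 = -188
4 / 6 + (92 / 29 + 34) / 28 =347 / 174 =1.99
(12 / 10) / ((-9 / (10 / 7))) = -4 / 21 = -0.19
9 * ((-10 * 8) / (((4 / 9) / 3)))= -4860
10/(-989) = -10/989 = -0.01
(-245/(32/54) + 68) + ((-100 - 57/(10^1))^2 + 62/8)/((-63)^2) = -342.62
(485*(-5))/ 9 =-2425/ 9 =-269.44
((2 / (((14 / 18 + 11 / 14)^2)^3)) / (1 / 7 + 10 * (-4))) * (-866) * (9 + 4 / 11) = 555218481070487808 / 19932039353412989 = 27.86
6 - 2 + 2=6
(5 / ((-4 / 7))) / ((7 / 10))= -12.50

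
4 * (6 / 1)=24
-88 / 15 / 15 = -88 / 225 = -0.39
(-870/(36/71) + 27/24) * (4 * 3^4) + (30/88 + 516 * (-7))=-24603795/44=-559177.16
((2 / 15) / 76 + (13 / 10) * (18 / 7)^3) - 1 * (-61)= 83.11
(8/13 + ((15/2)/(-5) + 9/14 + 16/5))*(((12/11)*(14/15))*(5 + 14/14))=64608/3575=18.07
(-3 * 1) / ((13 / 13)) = -3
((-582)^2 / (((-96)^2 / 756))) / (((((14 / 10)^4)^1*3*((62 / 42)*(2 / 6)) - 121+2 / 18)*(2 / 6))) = -30008829375 / 41478464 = -723.48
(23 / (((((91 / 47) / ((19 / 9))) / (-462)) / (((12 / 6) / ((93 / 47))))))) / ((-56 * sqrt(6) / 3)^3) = 10618663 * sqrt(6) / 212319744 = 0.12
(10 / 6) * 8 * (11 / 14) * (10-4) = 440 / 7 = 62.86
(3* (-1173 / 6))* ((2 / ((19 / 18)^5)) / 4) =-554115816 / 2476099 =-223.79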